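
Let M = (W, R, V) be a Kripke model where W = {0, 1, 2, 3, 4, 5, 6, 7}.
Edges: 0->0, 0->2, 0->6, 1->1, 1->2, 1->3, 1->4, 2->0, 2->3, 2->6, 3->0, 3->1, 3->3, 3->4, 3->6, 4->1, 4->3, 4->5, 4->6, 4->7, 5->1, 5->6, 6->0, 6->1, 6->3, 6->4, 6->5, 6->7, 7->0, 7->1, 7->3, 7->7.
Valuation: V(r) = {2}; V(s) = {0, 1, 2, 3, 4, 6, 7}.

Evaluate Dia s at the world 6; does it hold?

Yes

Recall that Dia ψ holds at a world iff ψ holds at some accessible world.
At 6: Dia s requires s at some successor in {0, 1, 3, 4, 5, 7}.
  s holds at 0, so Dia s is true at 6.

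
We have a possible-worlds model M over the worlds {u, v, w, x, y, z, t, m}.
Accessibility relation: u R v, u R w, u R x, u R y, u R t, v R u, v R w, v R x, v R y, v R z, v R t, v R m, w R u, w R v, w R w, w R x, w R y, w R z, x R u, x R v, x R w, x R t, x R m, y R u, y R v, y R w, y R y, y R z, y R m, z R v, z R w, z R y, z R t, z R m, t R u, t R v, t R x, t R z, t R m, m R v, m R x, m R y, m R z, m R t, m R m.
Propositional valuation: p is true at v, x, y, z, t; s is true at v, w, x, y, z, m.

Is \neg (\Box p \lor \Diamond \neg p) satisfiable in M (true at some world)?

No

Recall that \Box ψ holds at a world iff ψ holds at every accessible world, and \Diamond ψ holds iff ψ holds at some accessible world.
Let φ = \neg (\Box p \lor \Diamond \neg p). Evaluate φ at each world:
  u (successors {v, w, x, y, t}): φ is false.
  v (successors {u, w, x, y, z, t, m}): φ is false.
  w (successors {u, v, w, x, y, z}): φ is false.
  x (successors {u, v, w, t, m}): φ is false.
  y (successors {u, v, w, y, z, m}): φ is false.
  z (successors {v, w, y, t, m}): φ is false.
  t (successors {u, v, x, z, m}): φ is false.
  m (successors {v, x, y, z, t, m}): φ is false.
For instance, at m:
  At m: \Box p \lor \Diamond \neg p is true, so \neg (\Box p \lor \Diamond \neg p) is false.
    At m: \Box p is false, \Diamond \neg p is true, so \Box p \lor \Diamond \neg p is true.
      At m: \Box p requires p at every successor {v, x, y, z, t, m}.
        p fails at m, so \Box p is false at m.
      At m: \Diamond \neg p requires \neg p at some successor in {v, x, y, z, t, m}.
        \neg p holds at m, so \Diamond \neg p is true at m.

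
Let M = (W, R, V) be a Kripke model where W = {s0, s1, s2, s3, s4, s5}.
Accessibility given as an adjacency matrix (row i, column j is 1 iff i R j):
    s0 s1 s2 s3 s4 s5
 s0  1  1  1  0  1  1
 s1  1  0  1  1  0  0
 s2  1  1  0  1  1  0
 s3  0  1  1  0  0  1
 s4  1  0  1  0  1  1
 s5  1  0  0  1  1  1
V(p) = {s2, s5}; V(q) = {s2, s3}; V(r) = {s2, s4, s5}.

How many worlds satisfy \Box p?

0

Let φ = \Box p. Evaluate φ at each world:
  s0 (successors {s0, s1, s2, s4, s5}): φ is false.
  s1 (successors {s0, s2, s3}): φ is false.
  s2 (successors {s0, s1, s3, s4}): φ is false.
  s3 (successors {s1, s2, s5}): φ is false.
  s4 (successors {s0, s2, s4, s5}): φ is false.
  s5 (successors {s0, s3, s4, s5}): φ is false.
For instance, at s4:
  At s4: \Box p requires p at every successor {s0, s2, s4, s5}.
    p fails at s0, so \Box p is false at s4.
Satisfying worlds: none.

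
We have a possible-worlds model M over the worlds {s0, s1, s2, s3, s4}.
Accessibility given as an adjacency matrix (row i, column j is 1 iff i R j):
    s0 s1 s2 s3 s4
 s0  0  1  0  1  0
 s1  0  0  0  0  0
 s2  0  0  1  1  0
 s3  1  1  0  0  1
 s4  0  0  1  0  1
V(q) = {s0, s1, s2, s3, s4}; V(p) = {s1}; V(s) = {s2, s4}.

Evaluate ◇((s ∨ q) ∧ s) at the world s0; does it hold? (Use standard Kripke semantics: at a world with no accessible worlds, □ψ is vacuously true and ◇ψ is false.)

At s0: ◇((s ∨ q) ∧ s) requires (s ∨ q) ∧ s at some successor in {s1, s3}.
  At s1: (s ∨ q) ∧ s is false.
  At s3: (s ∨ q) ∧ s is false.
So ◇((s ∨ q) ∧ s) is false at s0.

No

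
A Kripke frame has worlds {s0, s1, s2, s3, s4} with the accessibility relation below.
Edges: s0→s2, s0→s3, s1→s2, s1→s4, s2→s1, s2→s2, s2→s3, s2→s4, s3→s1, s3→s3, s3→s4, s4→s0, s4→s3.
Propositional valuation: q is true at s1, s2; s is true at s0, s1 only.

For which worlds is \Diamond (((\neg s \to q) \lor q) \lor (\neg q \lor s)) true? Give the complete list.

Let φ = \Diamond (((\neg s \to q) \lor q) \lor (\neg q \lor s)). Evaluate φ at each world:
  s0 (successors {s2, s3}): φ is true.
  s1 (successors {s2, s4}): φ is true.
  s2 (successors {s1, s2, s3, s4}): φ is true.
  s3 (successors {s1, s3, s4}): φ is true.
  s4 (successors {s0, s3}): φ is true.
For instance, at s0:
  At s0: \Diamond (((\neg s \to q) \lor q) \lor (\neg q \lor s)) requires ((\neg s \to q) \lor q) \lor (\neg q \lor s) at some successor in {s2, s3}.
    ((\neg s \to q) \lor q) \lor (\neg q \lor s) holds at s2, so \Diamond (((\neg s \to q) \lor q) \lor (\neg q \lor s)) is true at s0.
Satisfying worlds: {s0, s1, s2, s3, s4}

s0, s1, s2, s3, s4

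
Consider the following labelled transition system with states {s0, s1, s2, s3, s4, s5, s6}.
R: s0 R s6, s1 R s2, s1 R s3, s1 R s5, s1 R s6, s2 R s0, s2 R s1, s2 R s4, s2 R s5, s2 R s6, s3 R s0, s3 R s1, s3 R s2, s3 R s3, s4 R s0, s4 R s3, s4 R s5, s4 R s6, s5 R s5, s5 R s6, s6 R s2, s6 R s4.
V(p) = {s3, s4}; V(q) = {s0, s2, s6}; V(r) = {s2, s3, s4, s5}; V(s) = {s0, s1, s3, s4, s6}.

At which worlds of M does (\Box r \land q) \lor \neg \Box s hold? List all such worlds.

s1, s2, s3, s4, s5, s6

Let φ = (\Box r \land q) \lor \neg \Box s. Evaluate φ at each world:
  s0 (successors {s6}): φ is false.
  s1 (successors {s2, s3, s5, s6}): φ is true.
  s2 (successors {s0, s1, s4, s5, s6}): φ is true.
  s3 (successors {s0, s1, s2, s3}): φ is true.
  s4 (successors {s0, s3, s5, s6}): φ is true.
  s5 (successors {s5, s6}): φ is true.
  s6 (successors {s2, s4}): φ is true.
For instance, at s2:
  At s2: \Box r \land q is false, \neg \Box s is true, so (\Box r \land q) \lor \neg \Box s is true.
    At s2: \Box r is false, q is true, so \Box r \land q is false.
      At s2: \Box r requires r at every successor {s0, s1, s4, s5, s6}.
        r fails at s0, so \Box r is false at s2.
    At s2: \Box s is false, so \neg \Box s is true.
      At s2: \Box s requires s at every successor {s0, s1, s4, s5, s6}.
        s fails at s5, so \Box s is false at s2.
Satisfying worlds: {s1, s2, s3, s4, s5, s6}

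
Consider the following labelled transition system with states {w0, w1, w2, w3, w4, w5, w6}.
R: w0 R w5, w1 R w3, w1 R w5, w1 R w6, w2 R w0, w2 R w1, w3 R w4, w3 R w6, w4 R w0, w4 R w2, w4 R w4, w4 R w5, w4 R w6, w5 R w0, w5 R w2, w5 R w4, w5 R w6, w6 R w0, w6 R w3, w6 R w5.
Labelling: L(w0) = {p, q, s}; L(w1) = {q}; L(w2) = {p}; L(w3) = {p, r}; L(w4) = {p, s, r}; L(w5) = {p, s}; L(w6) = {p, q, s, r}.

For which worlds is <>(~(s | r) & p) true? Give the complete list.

Let φ = <>(~(s | r) & p). Evaluate φ at each world:
  w0 (successors {w5}): φ is false.
  w1 (successors {w3, w5, w6}): φ is false.
  w2 (successors {w0, w1}): φ is false.
  w3 (successors {w4, w6}): φ is false.
  w4 (successors {w0, w2, w4, w5, w6}): φ is true.
  w5 (successors {w0, w2, w4, w6}): φ is true.
  w6 (successors {w0, w3, w5}): φ is false.
For instance, at w4:
  At w4: <>(~(s | r) & p) requires ~(s | r) & p at some successor in {w0, w2, w4, w5, w6}.
    ~(s | r) & p holds at w2, so <>(~(s | r) & p) is true at w4.
Satisfying worlds: {w4, w5}

w4, w5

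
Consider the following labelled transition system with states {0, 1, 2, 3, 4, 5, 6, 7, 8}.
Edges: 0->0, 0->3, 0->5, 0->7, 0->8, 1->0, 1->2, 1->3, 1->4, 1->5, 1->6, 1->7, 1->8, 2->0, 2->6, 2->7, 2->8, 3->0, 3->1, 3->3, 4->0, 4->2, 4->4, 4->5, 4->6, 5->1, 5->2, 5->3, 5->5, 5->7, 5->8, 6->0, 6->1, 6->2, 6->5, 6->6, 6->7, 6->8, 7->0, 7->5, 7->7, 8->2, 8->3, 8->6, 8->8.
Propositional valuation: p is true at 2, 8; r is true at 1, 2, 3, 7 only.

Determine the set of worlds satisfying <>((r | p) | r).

Let φ = <>((r | p) | r). Evaluate φ at each world:
  0 (successors {0, 3, 5, 7, 8}): φ is true.
  1 (successors {0, 2, 3, 4, 5, 6, 7, 8}): φ is true.
  2 (successors {0, 6, 7, 8}): φ is true.
  3 (successors {0, 1, 3}): φ is true.
  4 (successors {0, 2, 4, 5, 6}): φ is true.
  5 (successors {1, 2, 3, 5, 7, 8}): φ is true.
  6 (successors {0, 1, 2, 5, 6, 7, 8}): φ is true.
  7 (successors {0, 5, 7}): φ is true.
  8 (successors {2, 3, 6, 8}): φ is true.
For instance, at 2:
  At 2: <>((r | p) | r) requires (r | p) | r at some successor in {0, 6, 7, 8}.
    (r | p) | r holds at 7, so <>((r | p) | r) is true at 2.
Satisfying worlds: {0, 1, 2, 3, 4, 5, 6, 7, 8}

0, 1, 2, 3, 4, 5, 6, 7, 8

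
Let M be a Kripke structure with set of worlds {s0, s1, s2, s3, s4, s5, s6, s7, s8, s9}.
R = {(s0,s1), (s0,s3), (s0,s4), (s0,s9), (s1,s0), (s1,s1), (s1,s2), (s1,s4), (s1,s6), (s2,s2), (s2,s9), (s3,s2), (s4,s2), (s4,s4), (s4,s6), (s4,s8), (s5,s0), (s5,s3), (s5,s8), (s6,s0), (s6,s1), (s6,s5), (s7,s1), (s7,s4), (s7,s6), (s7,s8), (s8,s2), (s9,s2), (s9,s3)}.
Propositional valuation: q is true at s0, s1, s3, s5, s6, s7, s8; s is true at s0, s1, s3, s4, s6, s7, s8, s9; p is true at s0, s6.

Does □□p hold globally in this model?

Recall that □ψ holds at a world iff ψ holds at every accessible world, and ◇ψ holds iff ψ holds at some accessible world.
Let φ = □□p. Evaluate φ at each world:
  s0 (successors {s1, s3, s4, s9}): φ is false.
  s1 (successors {s0, s1, s2, s4, s6}): φ is false.
  s2 (successors {s2, s9}): φ is false.
  s3 (successors {s2}): φ is false.
  s4 (successors {s2, s4, s6, s8}): φ is false.
  s5 (successors {s0, s3, s8}): φ is false.
  s6 (successors {s0, s1, s5}): φ is false.
  s7 (successors {s1, s4, s6, s8}): φ is false.
  s8 (successors {s2}): φ is false.
  s9 (successors {s2, s3}): φ is false.
Detail at s0 (counterexample):
  At s0: □□p requires □p at every successor {s1, s3, s4, s9}.
    □p fails at s1, so □□p is false at s0.
      At s1: □p requires p at every successor {s0, s1, s2, s4, s6}.
        p fails at s1, so □p is false at s1.

No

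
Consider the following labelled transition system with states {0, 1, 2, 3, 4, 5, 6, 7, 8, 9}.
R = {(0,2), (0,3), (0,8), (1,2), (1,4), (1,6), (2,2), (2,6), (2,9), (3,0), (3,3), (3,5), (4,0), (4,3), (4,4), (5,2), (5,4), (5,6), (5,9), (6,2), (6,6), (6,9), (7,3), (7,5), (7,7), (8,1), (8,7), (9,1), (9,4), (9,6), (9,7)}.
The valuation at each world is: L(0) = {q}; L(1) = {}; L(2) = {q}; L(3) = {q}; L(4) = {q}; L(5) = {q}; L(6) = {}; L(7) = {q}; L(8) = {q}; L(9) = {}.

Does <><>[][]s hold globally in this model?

Let φ = <><>[][]s. Evaluate φ at each world:
  0 (successors {2, 3, 8}): φ is false.
  1 (successors {2, 4, 6}): φ is false.
  2 (successors {2, 6, 9}): φ is false.
  3 (successors {0, 3, 5}): φ is false.
  4 (successors {0, 3, 4}): φ is false.
  5 (successors {2, 4, 6, 9}): φ is false.
  6 (successors {2, 6, 9}): φ is false.
  7 (successors {3, 5, 7}): φ is false.
  8 (successors {1, 7}): φ is false.
  9 (successors {1, 4, 6, 7}): φ is false.
Detail at 0 (counterexample):
  At 0: <><>[][]s requires <>[][]s at some successor in {2, 3, 8}.
    At 2: <>[][]s is false.
    At 3: <>[][]s is false.
    At 8: <>[][]s is false.
  So <><>[][]s is false at 0.

No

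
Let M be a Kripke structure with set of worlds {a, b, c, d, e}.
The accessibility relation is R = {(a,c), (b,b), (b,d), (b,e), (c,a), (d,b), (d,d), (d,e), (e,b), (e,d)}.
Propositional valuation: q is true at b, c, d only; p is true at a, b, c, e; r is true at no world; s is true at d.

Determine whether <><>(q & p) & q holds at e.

No

At e: <><>(q & p) is true, q is false, so <><>(q & p) & q is false.
  At e: <><>(q & p) requires <>(q & p) at some successor in {b, d}.
    <>(q & p) holds at b, so <><>(q & p) is true at e.
      At b: <>(q & p) requires q & p at some successor in {b, d, e}.
        q & p holds at b, so <>(q & p) is true at b.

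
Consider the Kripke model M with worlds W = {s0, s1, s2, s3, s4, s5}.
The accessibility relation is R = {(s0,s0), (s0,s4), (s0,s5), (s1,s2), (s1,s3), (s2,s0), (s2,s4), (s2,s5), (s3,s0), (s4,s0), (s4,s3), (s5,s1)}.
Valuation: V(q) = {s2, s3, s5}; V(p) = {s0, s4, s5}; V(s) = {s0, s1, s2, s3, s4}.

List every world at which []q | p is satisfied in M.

Recall that []ψ holds at a world iff ψ holds at every accessible world, and <>ψ holds iff ψ holds at some accessible world.
Let φ = []q | p. Evaluate φ at each world:
  s0 (successors {s0, s4, s5}): φ is true.
  s1 (successors {s2, s3}): φ is true.
  s2 (successors {s0, s4, s5}): φ is false.
  s3 (successors {s0}): φ is false.
  s4 (successors {s0, s3}): φ is true.
  s5 (successors {s1}): φ is true.
For instance, at s0:
  At s0: []q is false, p is true, so []q | p is true.
    At s0: []q requires q at every successor {s0, s4, s5}.
      q fails at s0, so []q is false at s0.
Satisfying worlds: {s0, s1, s4, s5}

s0, s1, s4, s5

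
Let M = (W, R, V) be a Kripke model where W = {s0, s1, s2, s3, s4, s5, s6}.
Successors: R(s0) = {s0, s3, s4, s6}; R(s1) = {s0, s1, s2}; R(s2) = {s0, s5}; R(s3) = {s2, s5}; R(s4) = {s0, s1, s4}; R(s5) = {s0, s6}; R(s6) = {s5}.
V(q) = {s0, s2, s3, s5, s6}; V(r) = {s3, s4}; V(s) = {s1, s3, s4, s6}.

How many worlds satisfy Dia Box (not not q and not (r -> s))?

Let φ = Dia Box (not not q and not (r -> s)). Evaluate φ at each world:
  s0 (successors {s0, s3, s4, s6}): φ is false.
  s1 (successors {s0, s1, s2}): φ is false.
  s2 (successors {s0, s5}): φ is false.
  s3 (successors {s2, s5}): φ is false.
  s4 (successors {s0, s1, s4}): φ is false.
  s5 (successors {s0, s6}): φ is false.
  s6 (successors {s5}): φ is false.
For instance, at s2:
  At s2: Dia Box (not not q and not (r -> s)) requires Box (not not q and not (r -> s)) at some successor in {s0, s5}.
    At s0: Box (not not q and not (r -> s)) is false.
    At s5: Box (not not q and not (r -> s)) is false.
  So Dia Box (not not q and not (r -> s)) is false at s2.
Satisfying worlds: none.

0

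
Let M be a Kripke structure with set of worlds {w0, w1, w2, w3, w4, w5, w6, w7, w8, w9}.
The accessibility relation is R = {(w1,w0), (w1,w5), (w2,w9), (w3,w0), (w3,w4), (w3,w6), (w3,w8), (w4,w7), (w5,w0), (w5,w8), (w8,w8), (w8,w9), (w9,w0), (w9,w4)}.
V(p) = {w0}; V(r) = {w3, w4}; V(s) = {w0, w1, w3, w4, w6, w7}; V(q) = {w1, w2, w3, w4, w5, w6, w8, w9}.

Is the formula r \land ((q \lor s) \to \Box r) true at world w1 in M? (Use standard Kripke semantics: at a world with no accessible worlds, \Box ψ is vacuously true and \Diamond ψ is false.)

Recall that \Box ψ holds at a world iff ψ holds at every accessible world, and \Diamond ψ holds iff ψ holds at some accessible world.
At w1: r is false, (q \lor s) \to \Box r is false, so r \land ((q \lor s) \to \Box r) is false.
  At w1: q \lor s is true, \Box r is false, so (q \lor s) \to \Box r is false.
    At w1: \Box r requires r at every successor {w0, w5}.
      r fails at w0, so \Box r is false at w1.

No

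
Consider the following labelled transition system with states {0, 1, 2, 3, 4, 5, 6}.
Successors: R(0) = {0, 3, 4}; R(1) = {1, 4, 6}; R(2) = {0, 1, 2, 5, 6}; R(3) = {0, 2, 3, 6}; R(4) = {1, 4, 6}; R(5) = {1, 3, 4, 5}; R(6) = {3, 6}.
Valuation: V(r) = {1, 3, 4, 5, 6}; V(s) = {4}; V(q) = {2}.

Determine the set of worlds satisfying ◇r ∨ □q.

0, 1, 2, 3, 4, 5, 6

Let φ = ◇r ∨ □q. Evaluate φ at each world:
  0 (successors {0, 3, 4}): φ is true.
  1 (successors {1, 4, 6}): φ is true.
  2 (successors {0, 1, 2, 5, 6}): φ is true.
  3 (successors {0, 2, 3, 6}): φ is true.
  4 (successors {1, 4, 6}): φ is true.
  5 (successors {1, 3, 4, 5}): φ is true.
  6 (successors {3, 6}): φ is true.
For instance, at 4:
  At 4: ◇r is true, □q is false, so ◇r ∨ □q is true.
    At 4: ◇r requires r at some successor in {1, 4, 6}.
      r holds at 1, so ◇r is true at 4.
    At 4: □q requires q at every successor {1, 4, 6}.
      q fails at 1, so □q is false at 4.
Satisfying worlds: {0, 1, 2, 3, 4, 5, 6}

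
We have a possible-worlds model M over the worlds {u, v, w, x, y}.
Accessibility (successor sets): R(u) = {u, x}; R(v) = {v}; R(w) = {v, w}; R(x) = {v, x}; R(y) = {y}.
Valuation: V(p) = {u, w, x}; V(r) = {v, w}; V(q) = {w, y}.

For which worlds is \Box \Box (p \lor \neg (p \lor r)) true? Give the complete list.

Recall that \Box ψ holds at a world iff ψ holds at every accessible world, and \Diamond ψ holds iff ψ holds at some accessible world.
Let φ = \Box \Box (p \lor \neg (p \lor r)). Evaluate φ at each world:
  u (successors {u, x}): φ is false.
  v (successors {v}): φ is false.
  w (successors {v, w}): φ is false.
  x (successors {v, x}): φ is false.
  y (successors {y}): φ is true.
For instance, at x:
  At x: \Box \Box (p \lor \neg (p \lor r)) requires \Box (p \lor \neg (p \lor r)) at every successor {v, x}.
    \Box (p \lor \neg (p \lor r)) fails at v, so \Box \Box (p \lor \neg (p \lor r)) is false at x.
      At v: \Box (p \lor \neg (p \lor r)) requires p \lor \neg (p \lor r) at every successor {v}.
        p \lor \neg (p \lor r) fails at v, so \Box (p \lor \neg (p \lor r)) is false at v.
Satisfying worlds: {y}

y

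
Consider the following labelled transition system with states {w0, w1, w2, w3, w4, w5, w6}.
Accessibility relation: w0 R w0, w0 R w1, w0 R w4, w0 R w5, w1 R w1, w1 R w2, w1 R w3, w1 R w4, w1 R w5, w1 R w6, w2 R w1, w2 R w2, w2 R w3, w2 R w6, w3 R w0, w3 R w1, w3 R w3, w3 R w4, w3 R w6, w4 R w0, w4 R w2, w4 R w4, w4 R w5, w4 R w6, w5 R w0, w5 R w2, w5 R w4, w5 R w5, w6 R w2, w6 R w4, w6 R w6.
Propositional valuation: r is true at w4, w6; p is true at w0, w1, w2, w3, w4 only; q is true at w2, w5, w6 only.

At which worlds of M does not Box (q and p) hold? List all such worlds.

w0, w1, w2, w3, w4, w5, w6

Let φ = not Box (q and p). Evaluate φ at each world:
  w0 (successors {w0, w1, w4, w5}): φ is true.
  w1 (successors {w1, w2, w3, w4, w5, w6}): φ is true.
  w2 (successors {w1, w2, w3, w6}): φ is true.
  w3 (successors {w0, w1, w3, w4, w6}): φ is true.
  w4 (successors {w0, w2, w4, w5, w6}): φ is true.
  w5 (successors {w0, w2, w4, w5}): φ is true.
  w6 (successors {w2, w4, w6}): φ is true.
For instance, at w5:
  At w5: Box (q and p) is false, so not Box (q and p) is true.
    At w5: Box (q and p) requires q and p at every successor {w0, w2, w4, w5}.
      q and p fails at w0, so Box (q and p) is false at w5.
Satisfying worlds: {w0, w1, w2, w3, w4, w5, w6}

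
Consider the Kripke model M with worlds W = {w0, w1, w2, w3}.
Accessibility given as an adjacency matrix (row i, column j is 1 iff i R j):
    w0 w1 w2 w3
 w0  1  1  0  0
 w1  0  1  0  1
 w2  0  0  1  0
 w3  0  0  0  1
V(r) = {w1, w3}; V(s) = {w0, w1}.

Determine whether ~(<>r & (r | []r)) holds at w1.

No

At w1: <>r & (r | []r) is true, so ~(<>r & (r | []r)) is false.
  At w1: <>r is true, r | []r is true, so <>r & (r | []r) is true.
    At w1: <>r requires r at some successor in {w1, w3}.
      r holds at w1, so <>r is true at w1.
    At w1: r is true, []r is true, so r | []r is true.
      At w1: []r requires r at every successor {w1, w3}.
        At w1: r is true.
        At w3: r is true.
      So []r is true at w1.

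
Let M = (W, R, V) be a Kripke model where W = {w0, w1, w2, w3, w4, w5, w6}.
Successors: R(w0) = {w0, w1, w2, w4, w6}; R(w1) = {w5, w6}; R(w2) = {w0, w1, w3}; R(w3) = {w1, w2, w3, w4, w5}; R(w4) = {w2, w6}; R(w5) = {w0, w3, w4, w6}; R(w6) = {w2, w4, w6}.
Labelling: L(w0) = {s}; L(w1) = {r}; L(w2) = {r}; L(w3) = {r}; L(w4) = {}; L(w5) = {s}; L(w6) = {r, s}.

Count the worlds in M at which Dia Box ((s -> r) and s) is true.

0

Let φ = Dia Box ((s -> r) and s). Evaluate φ at each world:
  w0 (successors {w0, w1, w2, w4, w6}): φ is false.
  w1 (successors {w5, w6}): φ is false.
  w2 (successors {w0, w1, w3}): φ is false.
  w3 (successors {w1, w2, w3, w4, w5}): φ is false.
  w4 (successors {w2, w6}): φ is false.
  w5 (successors {w0, w3, w4, w6}): φ is false.
  w6 (successors {w2, w4, w6}): φ is false.
For instance, at w5:
  At w5: Dia Box ((s -> r) and s) requires Box ((s -> r) and s) at some successor in {w0, w3, w4, w6}.
    At w0: Box ((s -> r) and s) is false.
    At w3: Box ((s -> r) and s) is false.
    At w4: Box ((s -> r) and s) is false.
    At w6: Box ((s -> r) and s) is false.
  So Dia Box ((s -> r) and s) is false at w5.
Satisfying worlds: none.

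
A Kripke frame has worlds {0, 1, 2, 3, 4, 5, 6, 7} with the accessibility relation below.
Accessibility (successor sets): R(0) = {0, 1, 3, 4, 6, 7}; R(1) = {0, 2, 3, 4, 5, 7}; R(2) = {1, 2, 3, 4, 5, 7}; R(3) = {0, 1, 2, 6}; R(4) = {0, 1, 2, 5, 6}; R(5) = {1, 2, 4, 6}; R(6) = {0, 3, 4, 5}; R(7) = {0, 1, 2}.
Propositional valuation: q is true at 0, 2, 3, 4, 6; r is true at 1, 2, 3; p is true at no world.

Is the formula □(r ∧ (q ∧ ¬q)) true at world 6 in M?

No

At 6: □(r ∧ (q ∧ ¬q)) requires r ∧ (q ∧ ¬q) at every successor {0, 3, 4, 5}.
  r ∧ (q ∧ ¬q) fails at 0, so □(r ∧ (q ∧ ¬q)) is false at 6.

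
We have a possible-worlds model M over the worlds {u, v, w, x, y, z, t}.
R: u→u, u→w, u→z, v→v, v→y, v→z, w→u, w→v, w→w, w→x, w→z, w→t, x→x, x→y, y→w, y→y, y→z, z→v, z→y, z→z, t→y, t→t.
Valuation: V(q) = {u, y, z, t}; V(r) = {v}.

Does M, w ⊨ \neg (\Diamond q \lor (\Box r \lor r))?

No

Recall that \Box ψ holds at a world iff ψ holds at every accessible world, and \Diamond ψ holds iff ψ holds at some accessible world.
At w: \Diamond q \lor (\Box r \lor r) is true, so \neg (\Diamond q \lor (\Box r \lor r)) is false.
  At w: \Diamond q is true, \Box r \lor r is false, so \Diamond q \lor (\Box r \lor r) is true.
    At w: \Diamond q requires q at some successor in {u, v, w, x, z, t}.
      q holds at u, so \Diamond q is true at w.
    At w: \Box r is false, r is false, so \Box r \lor r is false.
      At w: \Box r requires r at every successor {u, v, w, x, z, t}.
        r fails at u, so \Box r is false at w.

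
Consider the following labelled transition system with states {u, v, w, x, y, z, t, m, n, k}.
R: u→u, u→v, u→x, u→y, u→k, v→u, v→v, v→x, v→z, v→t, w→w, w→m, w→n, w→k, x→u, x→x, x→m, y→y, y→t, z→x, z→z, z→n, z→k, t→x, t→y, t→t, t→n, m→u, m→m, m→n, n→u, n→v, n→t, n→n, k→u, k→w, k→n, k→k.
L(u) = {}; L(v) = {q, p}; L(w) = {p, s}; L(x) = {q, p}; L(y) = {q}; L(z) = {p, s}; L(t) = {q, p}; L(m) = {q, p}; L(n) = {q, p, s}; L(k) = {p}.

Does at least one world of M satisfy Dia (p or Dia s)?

Yes

Let φ = Dia (p or Dia s). Evaluate φ at each world:
  u (successors {u, v, x, y, k}): φ is true.
  v (successors {u, v, x, z, t}): φ is true.
  w (successors {w, m, n, k}): φ is true.
  x (successors {u, x, m}): φ is true.
  y (successors {y, t}): φ is true.
  z (successors {x, z, n, k}): φ is true.
  t (successors {x, y, t, n}): φ is true.
  m (successors {u, m, n}): φ is true.
  n (successors {u, v, t, n}): φ is true.
  k (successors {u, w, n, k}): φ is true.
Detail at u (witness):
  At u: Dia (p or Dia s) requires p or Dia s at some successor in {u, v, x, y, k}.
    p or Dia s holds at v, so Dia (p or Dia s) is true at u.
      At v: p is true, Dia s is true, so p or Dia s is true.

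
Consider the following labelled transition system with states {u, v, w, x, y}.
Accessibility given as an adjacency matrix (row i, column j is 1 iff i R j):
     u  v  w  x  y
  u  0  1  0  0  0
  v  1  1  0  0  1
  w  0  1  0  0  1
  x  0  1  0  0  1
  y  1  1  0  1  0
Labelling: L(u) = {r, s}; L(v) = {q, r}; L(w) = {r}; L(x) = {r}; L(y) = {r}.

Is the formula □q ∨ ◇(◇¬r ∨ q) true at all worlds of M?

Yes

Let φ = □q ∨ ◇(◇¬r ∨ q). Evaluate φ at each world:
  u (successors {v}): φ is true.
  v (successors {u, v, y}): φ is true.
  w (successors {v, y}): φ is true.
  x (successors {v, y}): φ is true.
  y (successors {u, v, x}): φ is true.
For instance, at v:
  At v: □q is false, ◇(◇¬r ∨ q) is true, so □q ∨ ◇(◇¬r ∨ q) is true.
    At v: □q requires q at every successor {u, v, y}.
      q fails at u, so □q is false at v.
    At v: ◇(◇¬r ∨ q) requires ◇¬r ∨ q at some successor in {u, v, y}.
      ◇¬r ∨ q holds at v, so ◇(◇¬r ∨ q) is true at v.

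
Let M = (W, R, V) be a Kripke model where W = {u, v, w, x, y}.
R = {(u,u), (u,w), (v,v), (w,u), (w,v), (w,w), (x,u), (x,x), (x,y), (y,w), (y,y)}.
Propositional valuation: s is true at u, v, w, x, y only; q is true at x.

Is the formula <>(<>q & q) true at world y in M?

No

At y: <>(<>q & q) requires <>q & q at some successor in {w, y}.
  At w: <>q & q is false.
  At y: <>q & q is false.
So <>(<>q & q) is false at y.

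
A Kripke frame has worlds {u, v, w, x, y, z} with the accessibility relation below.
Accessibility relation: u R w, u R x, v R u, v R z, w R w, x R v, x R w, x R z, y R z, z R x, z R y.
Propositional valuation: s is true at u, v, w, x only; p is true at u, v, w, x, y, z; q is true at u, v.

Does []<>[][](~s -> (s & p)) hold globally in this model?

No

Let φ = []<>[][](~s -> (s & p)). Evaluate φ at each world:
  u (successors {w, x}): φ is true.
  v (successors {u, z}): φ is false.
  w (successors {w}): φ is true.
  x (successors {v, w, z}): φ is false.
  y (successors {z}): φ is false.
  z (successors {x, y}): φ is false.
Detail at v (counterexample):
  At v: []<>[][](~s -> (s & p)) requires <>[][](~s -> (s & p)) at every successor {u, z}.
    <>[][](~s -> (s & p)) fails at z, so []<>[][](~s -> (s & p)) is false at v.
      At z: <>[][](~s -> (s & p)) requires [][](~s -> (s & p)) at some successor in {x, y}.
        At x: [][](~s -> (s & p)) is false.
        At y: [][](~s -> (s & p)) is false.
      So <>[][](~s -> (s & p)) is false at z.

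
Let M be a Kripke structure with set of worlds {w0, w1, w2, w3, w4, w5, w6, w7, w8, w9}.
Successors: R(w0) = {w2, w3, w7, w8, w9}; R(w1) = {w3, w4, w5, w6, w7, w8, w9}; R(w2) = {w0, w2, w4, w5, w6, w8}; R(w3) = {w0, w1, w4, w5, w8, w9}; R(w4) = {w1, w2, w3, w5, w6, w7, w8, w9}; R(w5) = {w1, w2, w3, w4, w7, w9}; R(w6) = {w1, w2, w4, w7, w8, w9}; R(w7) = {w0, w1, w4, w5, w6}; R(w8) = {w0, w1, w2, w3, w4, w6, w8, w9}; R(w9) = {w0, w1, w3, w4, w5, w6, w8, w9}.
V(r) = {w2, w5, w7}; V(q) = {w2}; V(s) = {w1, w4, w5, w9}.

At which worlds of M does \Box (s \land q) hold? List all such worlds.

none

Let φ = \Box (s \land q). Evaluate φ at each world:
  w0 (successors {w2, w3, w7, w8, w9}): φ is false.
  w1 (successors {w3, w4, w5, w6, w7, w8, w9}): φ is false.
  w2 (successors {w0, w2, w4, w5, w6, w8}): φ is false.
  w3 (successors {w0, w1, w4, w5, w8, w9}): φ is false.
  w4 (successors {w1, w2, w3, w5, w6, w7, w8, w9}): φ is false.
  w5 (successors {w1, w2, w3, w4, w7, w9}): φ is false.
  w6 (successors {w1, w2, w4, w7, w8, w9}): φ is false.
  w7 (successors {w0, w1, w4, w5, w6}): φ is false.
  w8 (successors {w0, w1, w2, w3, w4, w6, w8, w9}): φ is false.
  w9 (successors {w0, w1, w3, w4, w5, w6, w8, w9}): φ is false.
For instance, at w2:
  At w2: \Box (s \land q) requires s \land q at every successor {w0, w2, w4, w5, w6, w8}.
    s \land q fails at w0, so \Box (s \land q) is false at w2.
Satisfying worlds: none.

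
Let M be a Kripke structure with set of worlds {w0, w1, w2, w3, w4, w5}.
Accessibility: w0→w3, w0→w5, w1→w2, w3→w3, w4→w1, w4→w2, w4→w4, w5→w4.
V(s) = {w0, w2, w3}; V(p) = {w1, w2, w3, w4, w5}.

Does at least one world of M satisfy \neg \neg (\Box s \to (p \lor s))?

Let φ = \neg \neg (\Box s \to (p \lor s)). Evaluate φ at each world:
  w0 (successors {w3, w5}): φ is true.
  w1 (successors {w2}): φ is true.
  w2 (successors ∅): φ is true.
  w3 (successors {w3}): φ is true.
  w4 (successors {w1, w2, w4}): φ is true.
  w5 (successors {w4}): φ is true.
Detail at w0 (witness):
  At w0: \neg (\Box s \to (p \lor s)) is false, so \neg \neg (\Box s \to (p \lor s)) is true.
    At w0: \Box s \to (p \lor s) is true, so \neg (\Box s \to (p \lor s)) is false.
      At w0: \Box s is false, p \lor s is true, so \Box s \to (p \lor s) is true.

Yes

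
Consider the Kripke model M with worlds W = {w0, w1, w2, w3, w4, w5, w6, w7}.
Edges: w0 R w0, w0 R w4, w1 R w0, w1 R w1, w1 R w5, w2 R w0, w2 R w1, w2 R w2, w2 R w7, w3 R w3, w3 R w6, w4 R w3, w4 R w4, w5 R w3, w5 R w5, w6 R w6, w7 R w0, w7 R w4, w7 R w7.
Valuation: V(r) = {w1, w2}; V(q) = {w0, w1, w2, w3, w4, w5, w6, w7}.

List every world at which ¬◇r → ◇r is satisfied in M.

Let φ = ¬◇r → ◇r. Evaluate φ at each world:
  w0 (successors {w0, w4}): φ is false.
  w1 (successors {w0, w1, w5}): φ is true.
  w2 (successors {w0, w1, w2, w7}): φ is true.
  w3 (successors {w3, w6}): φ is false.
  w4 (successors {w3, w4}): φ is false.
  w5 (successors {w3, w5}): φ is false.
  w6 (successors {w6}): φ is false.
  w7 (successors {w0, w4, w7}): φ is false.
For instance, at w2:
  At w2: ¬◇r is false, ◇r is true, so ¬◇r → ◇r is true.
    At w2: ◇r is true, so ¬◇r is false.
      At w2: ◇r requires r at some successor in {w0, w1, w2, w7}.
        r holds at w1, so ◇r is true at w2.
    At w2: ◇r requires r at some successor in {w0, w1, w2, w7}.
      r holds at w1, so ◇r is true at w2.
Satisfying worlds: {w1, w2}

w1, w2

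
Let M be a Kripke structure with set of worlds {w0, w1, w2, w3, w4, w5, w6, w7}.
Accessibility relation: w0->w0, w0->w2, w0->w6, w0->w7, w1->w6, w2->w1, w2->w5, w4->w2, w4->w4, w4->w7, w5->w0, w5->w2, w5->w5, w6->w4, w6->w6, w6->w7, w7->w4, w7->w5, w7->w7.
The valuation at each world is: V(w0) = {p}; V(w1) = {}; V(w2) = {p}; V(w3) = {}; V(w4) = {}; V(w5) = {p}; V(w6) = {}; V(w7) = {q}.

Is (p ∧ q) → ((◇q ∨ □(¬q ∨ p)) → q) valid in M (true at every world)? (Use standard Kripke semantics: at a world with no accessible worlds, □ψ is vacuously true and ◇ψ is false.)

Yes

Recall that □ψ holds at a world iff ψ holds at every accessible world, and ◇ψ holds iff ψ holds at some accessible world.
Let φ = (p ∧ q) → ((◇q ∨ □(¬q ∨ p)) → q). Evaluate φ at each world:
  w0 (successors {w0, w2, w6, w7}): φ is true.
  w1 (successors {w6}): φ is true.
  w2 (successors {w1, w5}): φ is true.
  w3 (successors ∅): φ is true.
  w4 (successors {w2, w4, w7}): φ is true.
  w5 (successors {w0, w2, w5}): φ is true.
  w6 (successors {w4, w6, w7}): φ is true.
  w7 (successors {w4, w5, w7}): φ is true.
For instance, at w7:
  At w7: p ∧ q is false, (◇q ∨ □(¬q ∨ p)) → q is true, so (p ∧ q) → ((◇q ∨ □(¬q ∨ p)) → q) is true.
    At w7: ◇q ∨ □(¬q ∨ p) is true, q is true, so (◇q ∨ □(¬q ∨ p)) → q is true.
      At w7: ◇q is true, □(¬q ∨ p) is false, so ◇q ∨ □(¬q ∨ p) is true.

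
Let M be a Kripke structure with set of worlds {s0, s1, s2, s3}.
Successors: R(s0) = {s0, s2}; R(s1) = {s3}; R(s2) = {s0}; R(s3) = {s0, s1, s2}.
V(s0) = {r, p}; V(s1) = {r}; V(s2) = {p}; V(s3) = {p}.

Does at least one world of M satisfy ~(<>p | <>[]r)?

Recall that []ψ holds at a world iff ψ holds at every accessible world, and <>ψ holds iff ψ holds at some accessible world.
Let φ = ~(<>p | <>[]r). Evaluate φ at each world:
  s0 (successors {s0, s2}): φ is false.
  s1 (successors {s3}): φ is false.
  s2 (successors {s0}): φ is false.
  s3 (successors {s0, s1, s2}): φ is false.
For instance, at s3:
  At s3: <>p | <>[]r is true, so ~(<>p | <>[]r) is false.
    At s3: <>p is true, <>[]r is true, so <>p | <>[]r is true.
      At s3: <>p requires p at some successor in {s0, s1, s2}.
        p holds at s0, so <>p is true at s3.
      At s3: <>[]r requires []r at some successor in {s0, s1, s2}.
        []r holds at s2, so <>[]r is true at s3.

No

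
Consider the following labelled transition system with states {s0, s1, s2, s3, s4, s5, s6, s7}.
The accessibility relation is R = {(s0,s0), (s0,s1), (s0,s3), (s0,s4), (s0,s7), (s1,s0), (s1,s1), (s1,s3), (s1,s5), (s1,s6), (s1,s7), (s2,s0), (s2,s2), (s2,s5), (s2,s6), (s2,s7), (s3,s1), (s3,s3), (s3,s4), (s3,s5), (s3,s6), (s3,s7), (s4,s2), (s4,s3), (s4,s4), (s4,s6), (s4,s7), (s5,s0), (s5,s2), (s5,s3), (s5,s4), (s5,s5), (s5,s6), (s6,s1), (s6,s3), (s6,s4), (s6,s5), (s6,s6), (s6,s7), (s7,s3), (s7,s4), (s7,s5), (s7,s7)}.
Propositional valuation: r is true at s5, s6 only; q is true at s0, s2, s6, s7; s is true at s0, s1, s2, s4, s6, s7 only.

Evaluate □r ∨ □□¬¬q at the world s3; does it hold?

No

At s3: □r is false, □□¬¬q is false, so □r ∨ □□¬¬q is false.
  At s3: □r requires r at every successor {s1, s3, s4, s5, s6, s7}.
    r fails at s1, so □r is false at s3.
  At s3: □□¬¬q requires □¬¬q at every successor {s1, s3, s4, s5, s6, s7}.
    □¬¬q fails at s1, so □□¬¬q is false at s3.
      At s1: □¬¬q requires ¬¬q at every successor {s0, s1, s3, s5, s6, s7}.
        ¬¬q fails at s1, so □¬¬q is false at s1.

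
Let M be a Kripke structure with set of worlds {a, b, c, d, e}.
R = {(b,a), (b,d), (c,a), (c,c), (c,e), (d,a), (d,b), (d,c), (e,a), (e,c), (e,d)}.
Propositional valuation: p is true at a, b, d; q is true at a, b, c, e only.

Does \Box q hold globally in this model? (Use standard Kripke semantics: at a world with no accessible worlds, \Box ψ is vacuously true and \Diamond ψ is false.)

No

Let φ = \Box q. Evaluate φ at each world:
  a (successors ∅): φ is true.
  b (successors {a, d}): φ is false.
  c (successors {a, c, e}): φ is true.
  d (successors {a, b, c}): φ is true.
  e (successors {a, c, d}): φ is false.
Detail at b (counterexample):
  At b: \Box q requires q at every successor {a, d}.
    q fails at d, so \Box q is false at b.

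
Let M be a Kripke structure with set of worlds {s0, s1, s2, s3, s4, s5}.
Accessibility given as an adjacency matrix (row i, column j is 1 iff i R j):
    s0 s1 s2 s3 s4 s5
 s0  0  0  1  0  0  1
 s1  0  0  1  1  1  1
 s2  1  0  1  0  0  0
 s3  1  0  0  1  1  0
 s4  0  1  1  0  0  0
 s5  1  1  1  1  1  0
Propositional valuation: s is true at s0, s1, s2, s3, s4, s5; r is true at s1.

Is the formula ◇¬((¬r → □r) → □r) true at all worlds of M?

No

Recall that □ψ holds at a world iff ψ holds at every accessible world, and ◇ψ holds iff ψ holds at some accessible world.
Let φ = ◇¬((¬r → □r) → □r). Evaluate φ at each world:
  s0 (successors {s2, s5}): φ is false.
  s1 (successors {s2, s3, s4, s5}): φ is false.
  s2 (successors {s0, s2}): φ is false.
  s3 (successors {s0, s3, s4}): φ is false.
  s4 (successors {s1, s2}): φ is true.
  s5 (successors {s0, s1, s2, s3, s4}): φ is true.
Detail at s0 (counterexample):
  At s0: ◇¬((¬r → □r) → □r) requires ¬((¬r → □r) → □r) at some successor in {s2, s5}.
    At s2: ¬((¬r → □r) → □r) is false.
    At s5: ¬((¬r → □r) → □r) is false.
  So ◇¬((¬r → □r) → □r) is false at s0.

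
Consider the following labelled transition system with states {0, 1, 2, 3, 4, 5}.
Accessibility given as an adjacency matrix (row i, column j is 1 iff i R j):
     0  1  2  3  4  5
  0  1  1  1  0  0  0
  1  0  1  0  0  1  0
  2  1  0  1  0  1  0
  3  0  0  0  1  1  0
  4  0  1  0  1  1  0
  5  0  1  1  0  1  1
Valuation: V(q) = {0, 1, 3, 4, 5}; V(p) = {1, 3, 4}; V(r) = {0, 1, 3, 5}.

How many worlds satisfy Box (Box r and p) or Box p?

3

Recall that Box ψ holds at a world iff ψ holds at every accessible world, and Dia ψ holds iff ψ holds at some accessible world.
Let φ = Box (Box r and p) or Box p. Evaluate φ at each world:
  0 (successors {0, 1, 2}): φ is false.
  1 (successors {1, 4}): φ is true.
  2 (successors {0, 2, 4}): φ is false.
  3 (successors {3, 4}): φ is true.
  4 (successors {1, 3, 4}): φ is true.
  5 (successors {1, 2, 4, 5}): φ is false.
For instance, at 3:
  At 3: Box (Box r and p) is false, Box p is true, so Box (Box r and p) or Box p is true.
    At 3: Box (Box r and p) requires Box r and p at every successor {3, 4}.
      Box r and p fails at 3, so Box (Box r and p) is false at 3.
    At 3: Box p requires p at every successor {3, 4}.
      At 3: p is true.
      At 4: p is true.
    So Box p is true at 3.
Satisfying worlds: {1, 3, 4}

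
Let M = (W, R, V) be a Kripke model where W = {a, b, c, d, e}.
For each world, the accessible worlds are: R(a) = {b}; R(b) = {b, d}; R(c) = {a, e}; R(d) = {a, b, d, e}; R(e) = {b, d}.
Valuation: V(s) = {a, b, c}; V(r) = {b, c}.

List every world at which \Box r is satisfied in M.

a

Let φ = \Box r. Evaluate φ at each world:
  a (successors {b}): φ is true.
  b (successors {b, d}): φ is false.
  c (successors {a, e}): φ is false.
  d (successors {a, b, d, e}): φ is false.
  e (successors {b, d}): φ is false.
For instance, at e:
  At e: \Box r requires r at every successor {b, d}.
    r fails at d, so \Box r is false at e.
Satisfying worlds: {a}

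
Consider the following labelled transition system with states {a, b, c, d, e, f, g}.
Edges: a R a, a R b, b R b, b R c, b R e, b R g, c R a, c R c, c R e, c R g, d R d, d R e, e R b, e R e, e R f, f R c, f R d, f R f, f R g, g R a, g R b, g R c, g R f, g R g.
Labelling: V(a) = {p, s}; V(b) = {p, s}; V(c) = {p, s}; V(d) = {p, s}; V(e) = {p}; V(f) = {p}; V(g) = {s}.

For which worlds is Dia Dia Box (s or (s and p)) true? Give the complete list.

a, b, c, f, g

Recall that Box ψ holds at a world iff ψ holds at every accessible world, and Dia ψ holds iff ψ holds at some accessible world.
Let φ = Dia Dia Box (s or (s and p)). Evaluate φ at each world:
  a (successors {a, b}): φ is true.
  b (successors {b, c, e, g}): φ is true.
  c (successors {a, c, e, g}): φ is true.
  d (successors {d, e}): φ is false.
  e (successors {b, e, f}): φ is false.
  f (successors {c, d, f, g}): φ is true.
  g (successors {a, b, c, f, g}): φ is true.
For instance, at g:
  At g: Dia Dia Box (s or (s and p)) requires Dia Box (s or (s and p)) at some successor in {a, b, c, f, g}.
    Dia Box (s or (s and p)) holds at a, so Dia Dia Box (s or (s and p)) is true at g.
      At a: Dia Box (s or (s and p)) requires Box (s or (s and p)) at some successor in {a, b}.
        Box (s or (s and p)) holds at a, so Dia Box (s or (s and p)) is true at a.
Satisfying worlds: {a, b, c, f, g}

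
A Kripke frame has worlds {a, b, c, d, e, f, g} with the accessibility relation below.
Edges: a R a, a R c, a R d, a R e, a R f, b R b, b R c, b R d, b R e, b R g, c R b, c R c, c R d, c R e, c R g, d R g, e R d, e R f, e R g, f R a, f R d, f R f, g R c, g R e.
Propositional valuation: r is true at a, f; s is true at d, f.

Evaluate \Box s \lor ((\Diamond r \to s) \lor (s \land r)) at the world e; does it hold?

At e: \Box s is false, (\Diamond r \to s) \lor (s \land r) is false, so \Box s \lor ((\Diamond r \to s) \lor (s \land r)) is false.
  At e: \Box s requires s at every successor {d, f, g}.
    s fails at g, so \Box s is false at e.
  At e: \Diamond r \to s is false, s \land r is false, so (\Diamond r \to s) \lor (s \land r) is false.
    At e: \Diamond r is true, s is false, so \Diamond r \to s is false.
      At e: \Diamond r requires r at some successor in {d, f, g}.
        r holds at f, so \Diamond r is true at e.

No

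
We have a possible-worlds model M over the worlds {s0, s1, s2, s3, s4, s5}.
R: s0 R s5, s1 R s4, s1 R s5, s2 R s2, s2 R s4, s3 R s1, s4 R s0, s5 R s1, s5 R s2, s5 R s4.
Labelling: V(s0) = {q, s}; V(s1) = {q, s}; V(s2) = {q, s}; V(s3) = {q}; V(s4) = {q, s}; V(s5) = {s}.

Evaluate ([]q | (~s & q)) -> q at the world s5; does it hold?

At s5: []q | (~s & q) is true, q is false, so ([]q | (~s & q)) -> q is false.
  At s5: []q is true, ~s & q is false, so []q | (~s & q) is true.
    At s5: []q requires q at every successor {s1, s2, s4}.
      At s1: q is true.
      At s2: q is true.
      At s4: q is true.
    So []q is true at s5.

No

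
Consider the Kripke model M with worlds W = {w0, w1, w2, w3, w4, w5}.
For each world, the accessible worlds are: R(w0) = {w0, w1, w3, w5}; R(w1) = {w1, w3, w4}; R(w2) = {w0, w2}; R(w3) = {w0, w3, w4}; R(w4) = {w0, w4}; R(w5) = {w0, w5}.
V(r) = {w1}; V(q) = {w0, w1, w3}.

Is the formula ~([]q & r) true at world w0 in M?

At w0: []q & r is false, so ~([]q & r) is true.
  At w0: []q is false, r is false, so []q & r is false.
    At w0: []q requires q at every successor {w0, w1, w3, w5}.
      q fails at w5, so []q is false at w0.

Yes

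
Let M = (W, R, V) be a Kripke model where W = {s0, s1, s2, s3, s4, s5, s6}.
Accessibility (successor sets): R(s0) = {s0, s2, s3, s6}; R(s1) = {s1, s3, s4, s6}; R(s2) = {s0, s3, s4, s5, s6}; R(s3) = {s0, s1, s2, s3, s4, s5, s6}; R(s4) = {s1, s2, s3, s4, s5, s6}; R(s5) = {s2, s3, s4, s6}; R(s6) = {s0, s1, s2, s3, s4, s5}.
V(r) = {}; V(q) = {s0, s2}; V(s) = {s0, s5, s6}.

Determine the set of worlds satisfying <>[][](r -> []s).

Let φ = <>[][](r -> []s). Evaluate φ at each world:
  s0 (successors {s0, s2, s3, s6}): φ is true.
  s1 (successors {s1, s3, s4, s6}): φ is true.
  s2 (successors {s0, s3, s4, s5, s6}): φ is true.
  s3 (successors {s0, s1, s2, s3, s4, s5, s6}): φ is true.
  s4 (successors {s1, s2, s3, s4, s5, s6}): φ is true.
  s5 (successors {s2, s3, s4, s6}): φ is true.
  s6 (successors {s0, s1, s2, s3, s4, s5}): φ is true.
For instance, at s4:
  At s4: <>[][](r -> []s) requires [][](r -> []s) at some successor in {s1, s2, s3, s4, s5, s6}.
    [][](r -> []s) holds at s1, so <>[][](r -> []s) is true at s4.
      At s1: [][](r -> []s) requires [](r -> []s) at every successor {s1, s3, s4, s6}.
        At s1: [](r -> []s) is true.
        At s3: [](r -> []s) is true.
        At s4: [](r -> []s) is true.
        At s6: [](r -> []s) is true.
      So [][](r -> []s) is true at s1.
Satisfying worlds: {s0, s1, s2, s3, s4, s5, s6}

s0, s1, s2, s3, s4, s5, s6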